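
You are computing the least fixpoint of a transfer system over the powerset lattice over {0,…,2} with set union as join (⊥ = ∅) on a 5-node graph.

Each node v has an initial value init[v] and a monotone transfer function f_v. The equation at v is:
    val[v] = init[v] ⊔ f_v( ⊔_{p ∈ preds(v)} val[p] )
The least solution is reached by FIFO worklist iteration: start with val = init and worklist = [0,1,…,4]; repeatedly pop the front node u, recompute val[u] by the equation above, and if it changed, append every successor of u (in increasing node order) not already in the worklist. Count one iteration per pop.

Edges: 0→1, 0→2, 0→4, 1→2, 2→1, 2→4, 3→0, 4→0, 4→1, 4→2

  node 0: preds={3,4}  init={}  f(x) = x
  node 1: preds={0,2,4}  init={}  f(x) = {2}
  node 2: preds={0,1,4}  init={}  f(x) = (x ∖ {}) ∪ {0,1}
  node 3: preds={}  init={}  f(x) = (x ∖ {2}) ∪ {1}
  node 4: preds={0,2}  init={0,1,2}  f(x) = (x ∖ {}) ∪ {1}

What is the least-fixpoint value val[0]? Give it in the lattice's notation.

Trace (7 dequeues):
  [1] u=0 | in {0,1,2} | out {0,1,2} | prev {} | push {}
  [2] u=1 | in {0,1,2} | out {2} | prev {} | push {}
  [3] u=2 | in {0,1,2} | out {0,1,2} | prev {} | push {1}
  [4] u=3 | in {} | out {1} | prev {} | push {0}
  [5] u=4 | in {0,1,2} | out {0,1,2} | ==
  [6] u=1 | in {0,1,2} | out {2} | ==
  [7] u=0 | in {0,1,2} | out {0,1,2} | ==

Converged values:
  [0] {0,1,2}
  [1] {2}
  [2] {0,1,2}
  [3] {1}
  [4] {0,1,2}

{0,1,2}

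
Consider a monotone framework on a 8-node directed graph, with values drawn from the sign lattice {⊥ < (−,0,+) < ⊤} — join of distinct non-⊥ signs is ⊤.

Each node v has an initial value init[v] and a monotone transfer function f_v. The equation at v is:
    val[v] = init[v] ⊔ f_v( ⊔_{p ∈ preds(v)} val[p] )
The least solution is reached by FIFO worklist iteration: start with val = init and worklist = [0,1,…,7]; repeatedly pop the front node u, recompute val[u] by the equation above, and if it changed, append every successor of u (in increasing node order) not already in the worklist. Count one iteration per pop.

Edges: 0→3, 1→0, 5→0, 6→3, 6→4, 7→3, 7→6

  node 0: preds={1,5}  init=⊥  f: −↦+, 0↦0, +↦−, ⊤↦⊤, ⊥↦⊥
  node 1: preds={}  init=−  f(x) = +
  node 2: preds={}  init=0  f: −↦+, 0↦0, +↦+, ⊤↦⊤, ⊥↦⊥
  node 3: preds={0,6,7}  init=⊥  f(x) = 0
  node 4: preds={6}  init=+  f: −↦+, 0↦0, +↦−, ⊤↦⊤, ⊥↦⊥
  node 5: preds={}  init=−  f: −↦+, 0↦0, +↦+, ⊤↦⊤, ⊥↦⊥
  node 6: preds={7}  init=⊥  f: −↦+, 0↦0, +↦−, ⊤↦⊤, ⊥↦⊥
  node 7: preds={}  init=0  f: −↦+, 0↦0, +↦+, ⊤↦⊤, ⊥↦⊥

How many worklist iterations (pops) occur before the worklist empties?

Trace (11 dequeues):
  [1] u=0 | in − | out + | prev ⊥ | push {}
  [2] u=1 | in ⊥ | out ⊤ | prev − | push {0}
  [3] u=2 | in ⊥ | out 0 | ==
  [4] u=3 | in ⊤ | out 0 | prev ⊥ | push {}
  [5] u=4 | in ⊥ | out + | ==
  [6] u=5 | in ⊥ | out − | ==
  [7] u=6 | in 0 | out 0 | prev ⊥ | push {3,4}
  [8] u=7 | in ⊥ | out 0 | ==
  [9] u=0 | in ⊤ | out ⊤ | prev + | push {}
  [10] u=3 | in ⊤ | out 0 | ==
  [11] u=4 | in 0 | out ⊤ | prev + | push {}

Converged values:
  [0] ⊤
  [1] ⊤
  [2] 0
  [3] 0
  [4] ⊤
  [5] −
  [6] 0
  [7] 0

11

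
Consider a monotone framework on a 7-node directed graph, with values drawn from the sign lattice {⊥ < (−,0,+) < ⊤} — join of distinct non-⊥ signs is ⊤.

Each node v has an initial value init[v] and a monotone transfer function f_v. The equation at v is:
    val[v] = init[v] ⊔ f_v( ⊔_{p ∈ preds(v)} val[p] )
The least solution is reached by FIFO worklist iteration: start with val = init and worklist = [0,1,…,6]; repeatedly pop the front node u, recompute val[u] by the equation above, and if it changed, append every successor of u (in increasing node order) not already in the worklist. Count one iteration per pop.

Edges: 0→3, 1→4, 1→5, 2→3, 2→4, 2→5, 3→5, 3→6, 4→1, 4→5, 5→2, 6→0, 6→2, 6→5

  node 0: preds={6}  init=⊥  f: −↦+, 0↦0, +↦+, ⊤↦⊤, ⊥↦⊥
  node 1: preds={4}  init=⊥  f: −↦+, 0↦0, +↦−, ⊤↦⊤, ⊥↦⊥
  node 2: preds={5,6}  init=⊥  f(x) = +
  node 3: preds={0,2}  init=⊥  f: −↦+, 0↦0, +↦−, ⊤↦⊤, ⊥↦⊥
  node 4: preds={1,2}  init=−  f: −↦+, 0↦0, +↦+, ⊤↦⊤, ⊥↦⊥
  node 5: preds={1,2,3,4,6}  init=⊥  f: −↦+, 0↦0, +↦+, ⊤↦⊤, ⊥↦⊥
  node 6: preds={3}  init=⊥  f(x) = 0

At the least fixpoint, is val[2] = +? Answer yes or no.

Iteration log — 15 steps:
  step 1. node 0  ⊔preds=⊥  new=⊥  stable
  step 2. node 1  ⊔preds=−  new=+  old=⊥  +wl: 
  step 3. node 2  ⊔preds=⊥  new=+  old=⊥  +wl: 
  step 4. node 3  ⊔preds=+  new=−  old=⊥  +wl: 
  step 5. node 4  ⊔preds=+  new=⊤  old=−  +wl: 1
  step 6. node 5  ⊔preds=⊤  new=⊤  old=⊥  +wl: 2
  step 7. node 6  ⊔preds=−  new=0  old=⊥  +wl: 0,5
  step 8. node 1  ⊔preds=⊤  new=⊤  old=+  +wl: 4
  step 9. node 2  ⊔preds=⊤  new=+  stable
  step 10. node 0  ⊔preds=0  new=0  old=⊥  +wl: 3
  step 11. node 5  ⊔preds=⊤  new=⊤  stable
  step 12. node 4  ⊔preds=⊤  new=⊤  stable
  step 13. node 3  ⊔preds=⊤  new=⊤  old=−  +wl: 5,6
  step 14. node 5  ⊔preds=⊤  new=⊤  stable
  step 15. node 6  ⊔preds=⊤  new=0  stable

Least fixpoint reached:
  node 0: 0
  node 1: ⊤
  node 2: +
  node 3: ⊤
  node 4: ⊤
  node 5: ⊤
  node 6: 0

yes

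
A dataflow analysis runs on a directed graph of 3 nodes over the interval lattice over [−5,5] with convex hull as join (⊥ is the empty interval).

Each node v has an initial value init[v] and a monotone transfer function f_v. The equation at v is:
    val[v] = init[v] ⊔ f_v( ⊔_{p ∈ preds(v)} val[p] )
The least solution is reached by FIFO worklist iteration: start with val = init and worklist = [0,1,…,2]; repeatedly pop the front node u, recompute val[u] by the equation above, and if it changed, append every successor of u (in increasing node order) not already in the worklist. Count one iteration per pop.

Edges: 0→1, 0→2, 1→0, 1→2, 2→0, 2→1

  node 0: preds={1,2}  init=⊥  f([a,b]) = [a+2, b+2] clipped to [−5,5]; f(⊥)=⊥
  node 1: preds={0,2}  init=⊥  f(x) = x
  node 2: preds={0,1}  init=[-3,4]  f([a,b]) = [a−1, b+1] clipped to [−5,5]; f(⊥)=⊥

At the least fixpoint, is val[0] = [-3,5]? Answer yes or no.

Worklist (10 pops):
  #1 pop 0: in=[-3,4] → [-1,5] (was ⊥); enqueue []
  #2 pop 1: in=[-3,5] → [-3,5] (was ⊥); enqueue [0]
  #3 pop 2: in=[-3,5] → [-4,5] (was [-3,4]); enqueue [1]
  #4 pop 0: in=[-4,5] → [-2,5] (was [-1,5]); enqueue [2]
  #5 pop 1: in=[-4,5] → [-4,5] (was [-3,5]); enqueue [0]
  #6 pop 2: in=[-4,5] → [-5,5] (was [-4,5]); enqueue [1]
  #7 pop 0: in=[-5,5] → [-3,5] (was [-2,5]); enqueue [2]
  #8 pop 1: in=[-5,5] → [-5,5] (was [-4,5]); enqueue [0]
  #9 pop 2: in=[-5,5] → [-5,5] (no change)
  #10 pop 0: in=[-5,5] → [-3,5] (no change)

Fixpoint:
  val[0] = [-3,5]
  val[1] = [-5,5]
  val[2] = [-5,5]

yes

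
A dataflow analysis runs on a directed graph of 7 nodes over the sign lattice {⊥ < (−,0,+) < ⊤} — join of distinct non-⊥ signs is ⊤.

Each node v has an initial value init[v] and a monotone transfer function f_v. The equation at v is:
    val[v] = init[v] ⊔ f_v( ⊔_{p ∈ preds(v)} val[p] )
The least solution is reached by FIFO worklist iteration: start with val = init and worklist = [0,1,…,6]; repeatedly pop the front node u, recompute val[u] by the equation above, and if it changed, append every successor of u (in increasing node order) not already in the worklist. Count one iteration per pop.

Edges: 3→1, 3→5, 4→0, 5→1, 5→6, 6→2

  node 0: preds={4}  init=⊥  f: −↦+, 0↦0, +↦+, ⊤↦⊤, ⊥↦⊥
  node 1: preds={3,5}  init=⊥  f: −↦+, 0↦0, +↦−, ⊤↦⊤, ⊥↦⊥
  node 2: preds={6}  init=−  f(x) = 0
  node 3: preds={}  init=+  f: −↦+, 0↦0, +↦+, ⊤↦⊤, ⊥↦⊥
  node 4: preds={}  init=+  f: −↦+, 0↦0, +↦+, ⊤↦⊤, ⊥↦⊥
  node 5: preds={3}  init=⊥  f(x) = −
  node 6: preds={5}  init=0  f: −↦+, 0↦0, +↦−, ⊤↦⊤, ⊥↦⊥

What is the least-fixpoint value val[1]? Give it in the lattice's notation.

Trace (9 dequeues):
  [1] u=0 | in + | out + | prev ⊥ | push {}
  [2] u=1 | in + | out − | prev ⊥ | push {}
  [3] u=2 | in 0 | out ⊤ | prev − | push {}
  [4] u=3 | in ⊥ | out + | ==
  [5] u=4 | in ⊥ | out + | ==
  [6] u=5 | in + | out − | prev ⊥ | push {1}
  [7] u=6 | in − | out ⊤ | prev 0 | push {2}
  [8] u=1 | in ⊤ | out ⊤ | prev − | push {}
  [9] u=2 | in ⊤ | out ⊤ | ==

Converged values:
  [0] +
  [1] ⊤
  [2] ⊤
  [3] +
  [4] +
  [5] −
  [6] ⊤

⊤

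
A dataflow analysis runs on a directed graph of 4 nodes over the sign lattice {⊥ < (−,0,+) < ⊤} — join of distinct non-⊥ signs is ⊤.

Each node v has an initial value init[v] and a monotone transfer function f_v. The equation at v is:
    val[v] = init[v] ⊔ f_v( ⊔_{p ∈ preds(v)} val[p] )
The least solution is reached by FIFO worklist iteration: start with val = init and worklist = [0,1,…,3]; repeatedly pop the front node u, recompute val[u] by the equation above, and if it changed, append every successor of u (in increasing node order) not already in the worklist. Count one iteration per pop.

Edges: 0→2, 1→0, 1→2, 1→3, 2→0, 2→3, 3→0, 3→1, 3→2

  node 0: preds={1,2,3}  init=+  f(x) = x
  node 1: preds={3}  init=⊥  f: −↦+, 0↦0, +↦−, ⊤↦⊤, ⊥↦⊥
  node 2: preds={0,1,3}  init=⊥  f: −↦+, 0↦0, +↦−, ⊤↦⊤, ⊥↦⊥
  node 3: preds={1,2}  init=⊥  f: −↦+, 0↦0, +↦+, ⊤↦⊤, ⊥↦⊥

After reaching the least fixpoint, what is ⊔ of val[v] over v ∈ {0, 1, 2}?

⊤

Trace (14 dequeues):
  [1] u=0 | in ⊥ | out + | ==
  [2] u=1 | in ⊥ | out ⊥ | ==
  [3] u=2 | in + | out − | prev ⊥ | push {0}
  [4] u=3 | in − | out + | prev ⊥ | push {1,2}
  [5] u=0 | in ⊤ | out ⊤ | prev + | push {}
  [6] u=1 | in + | out − | prev ⊥ | push {0,3}
  [7] u=2 | in ⊤ | out ⊤ | prev − | push {}
  [8] u=0 | in ⊤ | out ⊤ | ==
  [9] u=3 | in ⊤ | out ⊤ | prev + | push {0,1,2}
  [10] u=0 | in ⊤ | out ⊤ | ==
  [11] u=1 | in ⊤ | out ⊤ | prev − | push {0,3}
  [12] u=2 | in ⊤ | out ⊤ | ==
  [13] u=0 | in ⊤ | out ⊤ | ==
  [14] u=3 | in ⊤ | out ⊤ | ==

Converged values:
  [0] ⊤
  [1] ⊤
  [2] ⊤
  [3] ⊤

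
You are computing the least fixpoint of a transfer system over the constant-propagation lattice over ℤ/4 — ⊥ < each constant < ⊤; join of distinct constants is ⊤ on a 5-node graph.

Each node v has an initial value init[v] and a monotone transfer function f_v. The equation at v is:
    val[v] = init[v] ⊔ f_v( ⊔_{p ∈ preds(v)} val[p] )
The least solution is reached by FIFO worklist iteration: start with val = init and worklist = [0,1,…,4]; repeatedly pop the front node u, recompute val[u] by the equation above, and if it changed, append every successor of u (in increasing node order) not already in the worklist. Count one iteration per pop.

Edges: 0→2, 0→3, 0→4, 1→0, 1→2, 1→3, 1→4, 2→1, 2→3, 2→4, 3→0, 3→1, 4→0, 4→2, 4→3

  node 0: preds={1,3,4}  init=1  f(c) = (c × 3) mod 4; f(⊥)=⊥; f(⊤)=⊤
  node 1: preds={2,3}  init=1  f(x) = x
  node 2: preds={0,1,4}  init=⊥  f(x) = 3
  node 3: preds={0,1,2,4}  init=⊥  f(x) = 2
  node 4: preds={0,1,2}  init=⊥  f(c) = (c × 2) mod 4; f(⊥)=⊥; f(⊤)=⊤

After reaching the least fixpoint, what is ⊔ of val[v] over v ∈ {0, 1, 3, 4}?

⊤

Worklist (10 pops):
  #1 pop 0: in=1 → ⊤ (was 1); enqueue []
  #2 pop 1: in=⊥ → 1 (no change)
  #3 pop 2: in=⊤ → 3 (was ⊥); enqueue [1]
  #4 pop 3: in=⊤ → 2 (was ⊥); enqueue [0]
  #5 pop 4: in=⊤ → ⊤ (was ⊥); enqueue [2,3]
  #6 pop 1: in=⊤ → ⊤ (was 1); enqueue [4]
  #7 pop 0: in=⊤ → ⊤ (no change)
  #8 pop 2: in=⊤ → 3 (no change)
  #9 pop 3: in=⊤ → 2 (no change)
  #10 pop 4: in=⊤ → ⊤ (no change)

Fixpoint:
  val[0] = ⊤
  val[1] = ⊤
  val[2] = 3
  val[3] = 2
  val[4] = ⊤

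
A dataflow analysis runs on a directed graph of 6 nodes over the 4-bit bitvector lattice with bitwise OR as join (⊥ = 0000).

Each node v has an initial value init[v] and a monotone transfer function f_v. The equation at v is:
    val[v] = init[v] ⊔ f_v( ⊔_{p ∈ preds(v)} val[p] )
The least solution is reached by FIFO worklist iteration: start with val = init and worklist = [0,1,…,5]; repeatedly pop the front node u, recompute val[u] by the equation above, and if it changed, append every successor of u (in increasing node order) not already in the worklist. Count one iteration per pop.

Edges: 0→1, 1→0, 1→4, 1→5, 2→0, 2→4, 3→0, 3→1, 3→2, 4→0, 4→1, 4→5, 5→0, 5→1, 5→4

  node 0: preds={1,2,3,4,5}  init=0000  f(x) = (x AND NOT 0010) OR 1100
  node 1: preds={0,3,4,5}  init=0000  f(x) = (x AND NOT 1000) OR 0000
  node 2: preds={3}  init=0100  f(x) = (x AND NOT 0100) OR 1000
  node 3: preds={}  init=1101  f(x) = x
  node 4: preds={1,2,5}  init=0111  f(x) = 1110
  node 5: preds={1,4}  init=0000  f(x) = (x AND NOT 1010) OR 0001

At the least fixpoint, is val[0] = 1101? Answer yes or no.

Iteration log — 9 steps:
  step 1. node 0  ⊔preds=1111  new=1101  old=0000  +wl: 
  step 2. node 1  ⊔preds=1111  new=0111  old=0000  +wl: 0
  step 3. node 2  ⊔preds=1101  new=1101  old=0100  +wl: 
  step 4. node 3  ⊔preds=0000  new=1101  stable
  step 5. node 4  ⊔preds=1111  new=1111  old=0111  +wl: 1
  step 6. node 5  ⊔preds=1111  new=0101  old=0000  +wl: 4
  step 7. node 0  ⊔preds=1111  new=1101  stable
  step 8. node 1  ⊔preds=1111  new=0111  stable
  step 9. node 4  ⊔preds=1111  new=1111  stable

Least fixpoint reached:
  node 0: 1101
  node 1: 0111
  node 2: 1101
  node 3: 1101
  node 4: 1111
  node 5: 0101

yes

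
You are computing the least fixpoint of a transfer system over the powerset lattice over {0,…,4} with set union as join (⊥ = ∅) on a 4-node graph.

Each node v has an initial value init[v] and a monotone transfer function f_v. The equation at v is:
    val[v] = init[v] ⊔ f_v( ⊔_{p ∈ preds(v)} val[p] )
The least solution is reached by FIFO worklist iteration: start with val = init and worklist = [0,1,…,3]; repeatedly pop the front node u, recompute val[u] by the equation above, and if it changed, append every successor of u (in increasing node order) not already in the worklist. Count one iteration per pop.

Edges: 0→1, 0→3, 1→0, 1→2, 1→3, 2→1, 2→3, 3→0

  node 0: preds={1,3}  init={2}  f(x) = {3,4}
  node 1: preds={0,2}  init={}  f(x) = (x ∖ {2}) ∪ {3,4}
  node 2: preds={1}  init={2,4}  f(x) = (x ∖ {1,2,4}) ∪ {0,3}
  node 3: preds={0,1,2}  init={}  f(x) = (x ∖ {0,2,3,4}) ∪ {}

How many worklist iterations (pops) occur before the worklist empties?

9

Iteration log — 9 steps:
  step 1. node 0  ⊔preds={}  new={2,3,4}  old={2}  +wl: 
  step 2. node 1  ⊔preds={2,3,4}  new={3,4}  old={}  +wl: 0
  step 3. node 2  ⊔preds={3,4}  new={0,2,3,4}  old={2,4}  +wl: 1
  step 4. node 3  ⊔preds={0,2,3,4}  new={}  stable
  step 5. node 0  ⊔preds={3,4}  new={2,3,4}  stable
  step 6. node 1  ⊔preds={0,2,3,4}  new={0,3,4}  old={3,4}  +wl: 0,2,3
  step 7. node 0  ⊔preds={0,3,4}  new={2,3,4}  stable
  step 8. node 2  ⊔preds={0,3,4}  new={0,2,3,4}  stable
  step 9. node 3  ⊔preds={0,2,3,4}  new={}  stable

Least fixpoint reached:
  node 0: {2,3,4}
  node 1: {0,3,4}
  node 2: {0,2,3,4}
  node 3: {}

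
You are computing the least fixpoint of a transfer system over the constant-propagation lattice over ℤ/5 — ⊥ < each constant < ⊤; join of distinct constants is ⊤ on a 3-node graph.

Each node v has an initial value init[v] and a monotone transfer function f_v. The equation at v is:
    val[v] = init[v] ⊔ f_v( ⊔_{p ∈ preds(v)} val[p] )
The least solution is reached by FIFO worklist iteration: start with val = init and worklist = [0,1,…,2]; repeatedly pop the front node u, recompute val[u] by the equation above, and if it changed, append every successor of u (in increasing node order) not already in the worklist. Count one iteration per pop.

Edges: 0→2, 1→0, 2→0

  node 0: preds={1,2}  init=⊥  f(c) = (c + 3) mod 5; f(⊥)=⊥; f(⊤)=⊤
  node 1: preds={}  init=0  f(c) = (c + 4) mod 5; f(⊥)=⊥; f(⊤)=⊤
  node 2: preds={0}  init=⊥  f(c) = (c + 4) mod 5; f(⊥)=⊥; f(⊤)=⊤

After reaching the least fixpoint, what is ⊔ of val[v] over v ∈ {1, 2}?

Iteration log — 6 steps:
  step 1. node 0  ⊔preds=0  new=3  old=⊥  +wl: 
  step 2. node 1  ⊔preds=⊥  new=0  stable
  step 3. node 2  ⊔preds=3  new=2  old=⊥  +wl: 0
  step 4. node 0  ⊔preds=⊤  new=⊤  old=3  +wl: 2
  step 5. node 2  ⊔preds=⊤  new=⊤  old=2  +wl: 0
  step 6. node 0  ⊔preds=⊤  new=⊤  stable

Least fixpoint reached:
  node 0: ⊤
  node 1: 0
  node 2: ⊤

⊤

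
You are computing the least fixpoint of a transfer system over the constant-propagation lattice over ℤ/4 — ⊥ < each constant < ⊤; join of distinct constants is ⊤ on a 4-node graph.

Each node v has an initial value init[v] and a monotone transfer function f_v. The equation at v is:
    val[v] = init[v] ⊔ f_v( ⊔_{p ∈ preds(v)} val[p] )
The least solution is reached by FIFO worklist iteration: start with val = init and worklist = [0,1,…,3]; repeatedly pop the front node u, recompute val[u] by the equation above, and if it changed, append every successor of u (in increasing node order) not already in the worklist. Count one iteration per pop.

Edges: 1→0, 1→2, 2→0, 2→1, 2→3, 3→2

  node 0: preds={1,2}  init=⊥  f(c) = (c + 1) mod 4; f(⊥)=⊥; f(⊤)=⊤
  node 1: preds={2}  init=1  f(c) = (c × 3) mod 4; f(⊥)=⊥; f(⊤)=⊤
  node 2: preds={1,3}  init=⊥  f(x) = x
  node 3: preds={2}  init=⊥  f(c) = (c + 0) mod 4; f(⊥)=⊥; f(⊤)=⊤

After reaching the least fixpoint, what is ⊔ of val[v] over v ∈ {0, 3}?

⊤

Worklist (11 pops):
  #1 pop 0: in=1 → 2 (was ⊥); enqueue []
  #2 pop 1: in=⊥ → 1 (no change)
  #3 pop 2: in=1 → 1 (was ⊥); enqueue [0,1]
  #4 pop 3: in=1 → 1 (was ⊥); enqueue [2]
  #5 pop 0: in=1 → 2 (no change)
  #6 pop 1: in=1 → ⊤ (was 1); enqueue [0]
  #7 pop 2: in=⊤ → ⊤ (was 1); enqueue [1,3]
  #8 pop 0: in=⊤ → ⊤ (was 2); enqueue []
  #9 pop 1: in=⊤ → ⊤ (no change)
  #10 pop 3: in=⊤ → ⊤ (was 1); enqueue [2]
  #11 pop 2: in=⊤ → ⊤ (no change)

Fixpoint:
  val[0] = ⊤
  val[1] = ⊤
  val[2] = ⊤
  val[3] = ⊤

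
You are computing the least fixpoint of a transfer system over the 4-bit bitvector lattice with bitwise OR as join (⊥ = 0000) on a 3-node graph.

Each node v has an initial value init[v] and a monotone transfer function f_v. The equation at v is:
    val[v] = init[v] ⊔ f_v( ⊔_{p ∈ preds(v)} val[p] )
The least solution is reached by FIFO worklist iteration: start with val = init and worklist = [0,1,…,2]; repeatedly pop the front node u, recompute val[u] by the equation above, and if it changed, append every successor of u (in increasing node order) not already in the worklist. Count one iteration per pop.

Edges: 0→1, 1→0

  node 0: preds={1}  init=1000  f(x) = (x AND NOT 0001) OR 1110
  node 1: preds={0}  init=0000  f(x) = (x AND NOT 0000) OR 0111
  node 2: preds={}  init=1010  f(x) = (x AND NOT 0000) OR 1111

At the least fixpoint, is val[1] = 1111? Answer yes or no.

yes

Worklist (4 pops):
  #1 pop 0: in=0000 → 1110 (was 1000); enqueue []
  #2 pop 1: in=1110 → 1111 (was 0000); enqueue [0]
  #3 pop 2: in=0000 → 1111 (was 1010); enqueue []
  #4 pop 0: in=1111 → 1110 (no change)

Fixpoint:
  val[0] = 1110
  val[1] = 1111
  val[2] = 1111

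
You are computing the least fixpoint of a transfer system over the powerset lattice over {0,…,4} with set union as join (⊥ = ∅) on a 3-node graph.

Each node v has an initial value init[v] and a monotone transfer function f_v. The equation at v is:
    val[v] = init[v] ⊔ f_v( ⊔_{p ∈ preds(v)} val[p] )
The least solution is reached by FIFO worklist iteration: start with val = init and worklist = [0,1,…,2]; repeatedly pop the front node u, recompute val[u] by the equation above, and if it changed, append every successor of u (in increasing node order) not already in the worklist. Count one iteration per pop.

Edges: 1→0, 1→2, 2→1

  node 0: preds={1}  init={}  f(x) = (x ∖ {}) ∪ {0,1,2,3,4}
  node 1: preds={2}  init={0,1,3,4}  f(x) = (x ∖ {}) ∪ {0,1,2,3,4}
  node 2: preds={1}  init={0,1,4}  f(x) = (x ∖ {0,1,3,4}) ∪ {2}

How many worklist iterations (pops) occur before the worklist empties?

Iteration log — 5 steps:
  step 1. node 0  ⊔preds={0,1,3,4}  new={0,1,2,3,4}  old={}  +wl: 
  step 2. node 1  ⊔preds={0,1,4}  new={0,1,2,3,4}  old={0,1,3,4}  +wl: 0
  step 3. node 2  ⊔preds={0,1,2,3,4}  new={0,1,2,4}  old={0,1,4}  +wl: 1
  step 4. node 0  ⊔preds={0,1,2,3,4}  new={0,1,2,3,4}  stable
  step 5. node 1  ⊔preds={0,1,2,4}  new={0,1,2,3,4}  stable

Least fixpoint reached:
  node 0: {0,1,2,3,4}
  node 1: {0,1,2,3,4}
  node 2: {0,1,2,4}

5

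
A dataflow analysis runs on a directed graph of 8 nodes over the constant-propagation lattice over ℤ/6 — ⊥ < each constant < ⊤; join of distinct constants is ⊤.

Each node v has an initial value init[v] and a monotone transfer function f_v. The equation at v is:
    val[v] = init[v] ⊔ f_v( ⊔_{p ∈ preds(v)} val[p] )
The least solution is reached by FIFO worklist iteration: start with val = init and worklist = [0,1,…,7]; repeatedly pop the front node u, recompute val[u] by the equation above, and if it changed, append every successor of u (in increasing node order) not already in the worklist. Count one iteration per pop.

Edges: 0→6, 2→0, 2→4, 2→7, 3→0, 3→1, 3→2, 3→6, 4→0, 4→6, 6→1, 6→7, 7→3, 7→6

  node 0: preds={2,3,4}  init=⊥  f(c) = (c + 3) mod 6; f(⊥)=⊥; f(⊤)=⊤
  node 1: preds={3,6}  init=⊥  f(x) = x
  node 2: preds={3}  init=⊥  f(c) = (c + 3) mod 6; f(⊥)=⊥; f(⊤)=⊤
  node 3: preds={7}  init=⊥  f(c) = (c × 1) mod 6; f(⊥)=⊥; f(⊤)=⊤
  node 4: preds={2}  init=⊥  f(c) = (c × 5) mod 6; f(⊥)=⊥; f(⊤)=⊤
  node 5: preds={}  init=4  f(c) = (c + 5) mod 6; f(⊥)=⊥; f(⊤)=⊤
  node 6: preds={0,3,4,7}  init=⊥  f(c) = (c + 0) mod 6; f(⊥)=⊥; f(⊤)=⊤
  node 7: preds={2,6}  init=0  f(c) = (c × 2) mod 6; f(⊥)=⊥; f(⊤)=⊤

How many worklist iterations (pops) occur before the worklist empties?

Trace (28 dequeues):
  [1] u=0 | in ⊥ | out ⊥ | ==
  [2] u=1 | in ⊥ | out ⊥ | ==
  [3] u=2 | in ⊥ | out ⊥ | ==
  [4] u=3 | in 0 | out 0 | prev ⊥ | push {0,1,2}
  [5] u=4 | in ⊥ | out ⊥ | ==
  [6] u=5 | in ⊥ | out 4 | ==
  [7] u=6 | in 0 | out 0 | prev ⊥ | push {}
  [8] u=7 | in 0 | out 0 | ==
  [9] u=0 | in 0 | out 3 | prev ⊥ | push {6}
  [10] u=1 | in 0 | out 0 | prev ⊥ | push {}
  [11] u=2 | in 0 | out 3 | prev ⊥ | push {0,4,7}
  [12] u=6 | in ⊤ | out ⊤ | prev 0 | push {1}
  [13] u=0 | in ⊤ | out ⊤ | prev 3 | push {6}
  [14] u=4 | in 3 | out 3 | prev ⊥ | push {0}
  [15] u=7 | in ⊤ | out ⊤ | prev 0 | push {3}
  [16] u=1 | in ⊤ | out ⊤ | prev 0 | push {}
  [17] u=6 | in ⊤ | out ⊤ | ==
  [18] u=0 | in ⊤ | out ⊤ | ==
  [19] u=3 | in ⊤ | out ⊤ | prev 0 | push {0,1,2,6}
  [20] u=0 | in ⊤ | out ⊤ | ==
  [21] u=1 | in ⊤ | out ⊤ | ==
  [22] u=2 | in ⊤ | out ⊤ | prev 3 | push {0,4,7}
  [23] u=6 | in ⊤ | out ⊤ | ==
  [24] u=0 | in ⊤ | out ⊤ | ==
  [25] u=4 | in ⊤ | out ⊤ | prev 3 | push {0,6}
  [26] u=7 | in ⊤ | out ⊤ | ==
  [27] u=0 | in ⊤ | out ⊤ | ==
  [28] u=6 | in ⊤ | out ⊤ | ==

Converged values:
  [0] ⊤
  [1] ⊤
  [2] ⊤
  [3] ⊤
  [4] ⊤
  [5] 4
  [6] ⊤
  [7] ⊤

28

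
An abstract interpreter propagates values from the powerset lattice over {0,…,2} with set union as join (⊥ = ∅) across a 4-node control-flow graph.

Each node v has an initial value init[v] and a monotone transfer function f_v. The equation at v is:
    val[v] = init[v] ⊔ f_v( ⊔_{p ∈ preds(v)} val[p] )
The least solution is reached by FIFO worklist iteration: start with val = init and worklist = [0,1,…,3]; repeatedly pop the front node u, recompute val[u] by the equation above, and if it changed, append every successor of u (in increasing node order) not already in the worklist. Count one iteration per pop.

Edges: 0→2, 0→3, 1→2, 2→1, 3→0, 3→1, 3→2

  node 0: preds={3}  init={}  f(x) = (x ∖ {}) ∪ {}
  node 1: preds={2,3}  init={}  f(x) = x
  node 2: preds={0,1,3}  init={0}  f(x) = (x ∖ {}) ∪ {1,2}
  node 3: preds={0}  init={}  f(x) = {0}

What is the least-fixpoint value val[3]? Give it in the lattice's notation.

{0}

Iteration log — 8 steps:
  step 1. node 0  ⊔preds={}  new={}  stable
  step 2. node 1  ⊔preds={0}  new={0}  old={}  +wl: 
  step 3. node 2  ⊔preds={0}  new={0,1,2}  old={0}  +wl: 1
  step 4. node 3  ⊔preds={}  new={0}  old={}  +wl: 0,2
  step 5. node 1  ⊔preds={0,1,2}  new={0,1,2}  old={0}  +wl: 
  step 6. node 0  ⊔preds={0}  new={0}  old={}  +wl: 3
  step 7. node 2  ⊔preds={0,1,2}  new={0,1,2}  stable
  step 8. node 3  ⊔preds={0}  new={0}  stable

Least fixpoint reached:
  node 0: {0}
  node 1: {0,1,2}
  node 2: {0,1,2}
  node 3: {0}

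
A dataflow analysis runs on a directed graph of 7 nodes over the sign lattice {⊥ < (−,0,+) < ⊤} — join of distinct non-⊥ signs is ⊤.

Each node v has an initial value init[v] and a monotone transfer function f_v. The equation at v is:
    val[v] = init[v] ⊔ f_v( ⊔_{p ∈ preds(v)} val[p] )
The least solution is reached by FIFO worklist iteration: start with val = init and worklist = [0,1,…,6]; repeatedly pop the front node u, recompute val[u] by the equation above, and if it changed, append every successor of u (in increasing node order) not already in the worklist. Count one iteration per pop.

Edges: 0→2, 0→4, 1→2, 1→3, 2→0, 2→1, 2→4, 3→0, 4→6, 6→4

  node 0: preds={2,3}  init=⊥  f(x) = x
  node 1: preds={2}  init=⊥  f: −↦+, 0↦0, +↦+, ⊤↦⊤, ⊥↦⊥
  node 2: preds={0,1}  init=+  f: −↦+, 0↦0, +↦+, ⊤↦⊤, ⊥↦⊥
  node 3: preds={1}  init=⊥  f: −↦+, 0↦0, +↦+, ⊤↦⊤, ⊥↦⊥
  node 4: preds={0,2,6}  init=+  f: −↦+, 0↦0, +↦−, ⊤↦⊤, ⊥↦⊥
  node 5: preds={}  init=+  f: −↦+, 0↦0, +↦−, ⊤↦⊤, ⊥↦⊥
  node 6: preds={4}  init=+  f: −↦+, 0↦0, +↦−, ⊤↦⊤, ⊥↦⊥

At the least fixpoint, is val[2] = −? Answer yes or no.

Trace (9 dequeues):
  [1] u=0 | in + | out + | prev ⊥ | push {}
  [2] u=1 | in + | out + | prev ⊥ | push {}
  [3] u=2 | in + | out + | ==
  [4] u=3 | in + | out + | prev ⊥ | push {0}
  [5] u=4 | in + | out ⊤ | prev + | push {}
  [6] u=5 | in ⊥ | out + | ==
  [7] u=6 | in ⊤ | out ⊤ | prev + | push {4}
  [8] u=0 | in + | out + | ==
  [9] u=4 | in ⊤ | out ⊤ | ==

Converged values:
  [0] +
  [1] +
  [2] +
  [3] +
  [4] ⊤
  [5] +
  [6] ⊤

no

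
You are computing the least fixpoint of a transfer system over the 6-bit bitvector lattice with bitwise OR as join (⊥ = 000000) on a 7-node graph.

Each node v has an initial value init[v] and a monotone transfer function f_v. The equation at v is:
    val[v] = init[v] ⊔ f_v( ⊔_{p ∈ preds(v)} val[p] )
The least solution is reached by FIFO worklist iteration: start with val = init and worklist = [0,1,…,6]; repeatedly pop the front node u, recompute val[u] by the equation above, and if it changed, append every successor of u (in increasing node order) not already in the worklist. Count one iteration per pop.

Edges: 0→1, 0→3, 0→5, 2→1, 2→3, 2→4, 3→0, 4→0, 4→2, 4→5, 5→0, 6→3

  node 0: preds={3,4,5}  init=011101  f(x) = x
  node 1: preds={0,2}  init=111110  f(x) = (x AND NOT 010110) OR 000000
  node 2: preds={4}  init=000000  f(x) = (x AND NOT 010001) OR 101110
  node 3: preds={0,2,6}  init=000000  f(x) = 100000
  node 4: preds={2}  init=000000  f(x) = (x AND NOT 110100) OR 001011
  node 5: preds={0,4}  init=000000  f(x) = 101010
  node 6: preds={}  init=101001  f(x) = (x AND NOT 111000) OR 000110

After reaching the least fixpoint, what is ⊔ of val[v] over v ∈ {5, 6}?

Trace (13 dequeues):
  [1] u=0 | in 000000 | out 011101 | ==
  [2] u=1 | in 011101 | out 111111 | prev 111110 | push {}
  [3] u=2 | in 000000 | out 101110 | prev 000000 | push {1}
  [4] u=3 | in 111111 | out 100000 | prev 000000 | push {0}
  [5] u=4 | in 101110 | out 001011 | prev 000000 | push {2}
  [6] u=5 | in 011111 | out 101010 | prev 000000 | push {}
  [7] u=6 | in 000000 | out 101111 | prev 101001 | push {3}
  [8] u=1 | in 111111 | out 111111 | ==
  [9] u=0 | in 101011 | out 111111 | prev 011101 | push {1,5}
  [10] u=2 | in 001011 | out 101110 | ==
  [11] u=3 | in 111111 | out 100000 | ==
  [12] u=1 | in 111111 | out 111111 | ==
  [13] u=5 | in 111111 | out 101010 | ==

Converged values:
  [0] 111111
  [1] 111111
  [2] 101110
  [3] 100000
  [4] 001011
  [5] 101010
  [6] 101111

101111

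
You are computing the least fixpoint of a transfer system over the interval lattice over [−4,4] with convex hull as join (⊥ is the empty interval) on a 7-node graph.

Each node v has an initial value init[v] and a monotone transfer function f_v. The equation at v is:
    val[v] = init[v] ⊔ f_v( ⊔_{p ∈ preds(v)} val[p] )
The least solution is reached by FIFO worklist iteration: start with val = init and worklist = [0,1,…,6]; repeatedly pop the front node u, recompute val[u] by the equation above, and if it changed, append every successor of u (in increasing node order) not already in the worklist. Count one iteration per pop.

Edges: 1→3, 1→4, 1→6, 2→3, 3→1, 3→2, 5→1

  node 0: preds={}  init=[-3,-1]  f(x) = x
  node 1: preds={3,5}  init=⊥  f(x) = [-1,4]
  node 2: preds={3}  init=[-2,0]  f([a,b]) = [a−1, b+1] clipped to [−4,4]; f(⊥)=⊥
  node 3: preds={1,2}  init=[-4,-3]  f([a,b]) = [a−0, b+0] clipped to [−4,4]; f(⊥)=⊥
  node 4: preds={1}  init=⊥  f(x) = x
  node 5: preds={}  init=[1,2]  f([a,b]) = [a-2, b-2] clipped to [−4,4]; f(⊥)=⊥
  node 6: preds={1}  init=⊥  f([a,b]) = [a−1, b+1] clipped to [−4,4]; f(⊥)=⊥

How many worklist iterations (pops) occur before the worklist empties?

10

Trace (10 dequeues):
  [1] u=0 | in ⊥ | out [-3,-1] | ==
  [2] u=1 | in [-4,2] | out [-1,4] | prev ⊥ | push {}
  [3] u=2 | in [-4,-3] | out [-4,0] | prev [-2,0] | push {}
  [4] u=3 | in [-4,4] | out [-4,4] | prev [-4,-3] | push {1,2}
  [5] u=4 | in [-1,4] | out [-1,4] | prev ⊥ | push {}
  [6] u=5 | in ⊥ | out [1,2] | ==
  [7] u=6 | in [-1,4] | out [-2,4] | prev ⊥ | push {}
  [8] u=1 | in [-4,4] | out [-1,4] | ==
  [9] u=2 | in [-4,4] | out [-4,4] | prev [-4,0] | push {3}
  [10] u=3 | in [-4,4] | out [-4,4] | ==

Converged values:
  [0] [-3,-1]
  [1] [-1,4]
  [2] [-4,4]
  [3] [-4,4]
  [4] [-1,4]
  [5] [1,2]
  [6] [-2,4]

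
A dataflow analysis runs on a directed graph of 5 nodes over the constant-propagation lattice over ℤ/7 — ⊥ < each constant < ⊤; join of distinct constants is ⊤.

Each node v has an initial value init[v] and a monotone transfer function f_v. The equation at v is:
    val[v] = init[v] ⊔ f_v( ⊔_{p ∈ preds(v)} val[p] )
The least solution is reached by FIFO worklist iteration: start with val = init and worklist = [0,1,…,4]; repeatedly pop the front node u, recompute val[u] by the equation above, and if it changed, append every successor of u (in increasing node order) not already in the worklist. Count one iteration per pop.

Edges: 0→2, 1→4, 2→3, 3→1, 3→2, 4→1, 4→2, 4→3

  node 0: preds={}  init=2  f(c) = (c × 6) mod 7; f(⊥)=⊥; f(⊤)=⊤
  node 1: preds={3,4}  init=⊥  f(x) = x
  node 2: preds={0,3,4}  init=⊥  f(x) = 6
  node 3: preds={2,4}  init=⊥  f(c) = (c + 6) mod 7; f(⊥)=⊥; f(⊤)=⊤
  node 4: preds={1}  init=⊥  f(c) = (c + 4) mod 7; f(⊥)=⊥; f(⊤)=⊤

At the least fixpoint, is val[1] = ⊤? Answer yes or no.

yes

Worklist (15 pops):
  #1 pop 0: in=⊥ → 2 (no change)
  #2 pop 1: in=⊥ → ⊥ (no change)
  #3 pop 2: in=2 → 6 (was ⊥); enqueue []
  #4 pop 3: in=6 → 5 (was ⊥); enqueue [1,2]
  #5 pop 4: in=⊥ → ⊥ (no change)
  #6 pop 1: in=5 → 5 (was ⊥); enqueue [4]
  #7 pop 2: in=⊤ → 6 (no change)
  #8 pop 4: in=5 → 2 (was ⊥); enqueue [1,2,3]
  #9 pop 1: in=⊤ → ⊤ (was 5); enqueue [4]
  #10 pop 2: in=⊤ → 6 (no change)
  #11 pop 3: in=⊤ → ⊤ (was 5); enqueue [1,2]
  #12 pop 4: in=⊤ → ⊤ (was 2); enqueue [3]
  #13 pop 1: in=⊤ → ⊤ (no change)
  #14 pop 2: in=⊤ → 6 (no change)
  #15 pop 3: in=⊤ → ⊤ (no change)

Fixpoint:
  val[0] = 2
  val[1] = ⊤
  val[2] = 6
  val[3] = ⊤
  val[4] = ⊤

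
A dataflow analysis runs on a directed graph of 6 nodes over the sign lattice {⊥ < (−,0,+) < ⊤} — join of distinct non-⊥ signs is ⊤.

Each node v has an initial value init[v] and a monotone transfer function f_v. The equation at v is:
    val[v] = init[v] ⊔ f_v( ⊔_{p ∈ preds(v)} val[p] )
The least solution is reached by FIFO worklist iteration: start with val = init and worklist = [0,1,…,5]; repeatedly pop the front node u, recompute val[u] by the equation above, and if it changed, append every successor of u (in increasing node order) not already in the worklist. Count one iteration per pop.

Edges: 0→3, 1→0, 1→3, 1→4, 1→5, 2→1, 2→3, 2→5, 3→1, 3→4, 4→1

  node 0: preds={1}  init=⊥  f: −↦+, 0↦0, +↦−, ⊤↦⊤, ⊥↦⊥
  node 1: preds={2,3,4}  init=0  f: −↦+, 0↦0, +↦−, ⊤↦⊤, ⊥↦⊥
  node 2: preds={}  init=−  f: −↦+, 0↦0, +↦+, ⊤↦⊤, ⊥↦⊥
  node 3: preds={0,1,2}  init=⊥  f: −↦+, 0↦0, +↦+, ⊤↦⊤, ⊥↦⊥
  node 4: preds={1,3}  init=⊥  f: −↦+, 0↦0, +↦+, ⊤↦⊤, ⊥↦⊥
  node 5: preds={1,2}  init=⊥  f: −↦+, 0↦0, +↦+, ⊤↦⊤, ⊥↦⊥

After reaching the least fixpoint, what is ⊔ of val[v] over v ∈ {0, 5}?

⊤

Worklist (9 pops):
  #1 pop 0: in=0 → 0 (was ⊥); enqueue []
  #2 pop 1: in=− → ⊤ (was 0); enqueue [0]
  #3 pop 2: in=⊥ → − (no change)
  #4 pop 3: in=⊤ → ⊤ (was ⊥); enqueue [1]
  #5 pop 4: in=⊤ → ⊤ (was ⊥); enqueue []
  #6 pop 5: in=⊤ → ⊤ (was ⊥); enqueue []
  #7 pop 0: in=⊤ → ⊤ (was 0); enqueue [3]
  #8 pop 1: in=⊤ → ⊤ (no change)
  #9 pop 3: in=⊤ → ⊤ (no change)

Fixpoint:
  val[0] = ⊤
  val[1] = ⊤
  val[2] = −
  val[3] = ⊤
  val[4] = ⊤
  val[5] = ⊤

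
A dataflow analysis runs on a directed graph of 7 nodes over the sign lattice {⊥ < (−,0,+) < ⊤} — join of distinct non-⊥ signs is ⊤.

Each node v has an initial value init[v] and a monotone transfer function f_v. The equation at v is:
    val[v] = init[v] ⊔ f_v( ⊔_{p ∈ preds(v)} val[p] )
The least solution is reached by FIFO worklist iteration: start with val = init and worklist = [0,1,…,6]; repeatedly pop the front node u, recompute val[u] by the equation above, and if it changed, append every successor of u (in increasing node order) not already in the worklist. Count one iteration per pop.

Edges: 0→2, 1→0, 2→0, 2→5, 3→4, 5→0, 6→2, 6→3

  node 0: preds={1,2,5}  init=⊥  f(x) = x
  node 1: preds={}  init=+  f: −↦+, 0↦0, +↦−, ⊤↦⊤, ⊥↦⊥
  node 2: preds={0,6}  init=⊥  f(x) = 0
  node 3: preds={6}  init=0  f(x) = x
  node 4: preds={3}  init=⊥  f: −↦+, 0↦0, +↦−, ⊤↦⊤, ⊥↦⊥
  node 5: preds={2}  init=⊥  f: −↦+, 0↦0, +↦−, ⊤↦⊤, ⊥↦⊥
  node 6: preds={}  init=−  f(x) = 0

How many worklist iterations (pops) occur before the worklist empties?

10

Worklist (10 pops):
  #1 pop 0: in=+ → + (was ⊥); enqueue []
  #2 pop 1: in=⊥ → + (no change)
  #3 pop 2: in=⊤ → 0 (was ⊥); enqueue [0]
  #4 pop 3: in=− → ⊤ (was 0); enqueue []
  #5 pop 4: in=⊤ → ⊤ (was ⊥); enqueue []
  #6 pop 5: in=0 → 0 (was ⊥); enqueue []
  #7 pop 6: in=⊥ → ⊤ (was −); enqueue [2,3]
  #8 pop 0: in=⊤ → ⊤ (was +); enqueue []
  #9 pop 2: in=⊤ → 0 (no change)
  #10 pop 3: in=⊤ → ⊤ (no change)

Fixpoint:
  val[0] = ⊤
  val[1] = +
  val[2] = 0
  val[3] = ⊤
  val[4] = ⊤
  val[5] = 0
  val[6] = ⊤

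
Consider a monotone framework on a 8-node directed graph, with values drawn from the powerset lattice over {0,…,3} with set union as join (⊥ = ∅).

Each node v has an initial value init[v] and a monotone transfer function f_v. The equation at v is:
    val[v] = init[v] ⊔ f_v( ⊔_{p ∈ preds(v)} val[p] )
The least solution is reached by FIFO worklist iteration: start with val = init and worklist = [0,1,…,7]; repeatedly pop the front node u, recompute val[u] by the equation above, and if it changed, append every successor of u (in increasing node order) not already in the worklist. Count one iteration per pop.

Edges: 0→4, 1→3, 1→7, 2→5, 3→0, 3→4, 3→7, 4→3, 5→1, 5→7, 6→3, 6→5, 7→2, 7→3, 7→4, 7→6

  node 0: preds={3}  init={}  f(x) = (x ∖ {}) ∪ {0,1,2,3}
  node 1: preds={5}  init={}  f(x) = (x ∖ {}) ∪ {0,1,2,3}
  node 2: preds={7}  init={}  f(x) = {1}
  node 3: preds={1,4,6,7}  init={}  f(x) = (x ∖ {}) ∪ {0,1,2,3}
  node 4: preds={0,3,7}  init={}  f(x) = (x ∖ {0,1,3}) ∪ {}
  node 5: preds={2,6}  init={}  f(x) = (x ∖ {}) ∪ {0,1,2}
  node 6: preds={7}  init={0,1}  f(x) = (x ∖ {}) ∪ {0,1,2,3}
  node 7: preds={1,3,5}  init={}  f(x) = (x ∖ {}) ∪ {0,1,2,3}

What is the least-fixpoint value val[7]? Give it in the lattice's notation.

Worklist (17 pops):
  #1 pop 0: in={} → {0,1,2,3} (was {}); enqueue []
  #2 pop 1: in={} → {0,1,2,3} (was {}); enqueue []
  #3 pop 2: in={} → {1} (was {}); enqueue []
  #4 pop 3: in={0,1,2,3} → {0,1,2,3} (was {}); enqueue [0]
  #5 pop 4: in={0,1,2,3} → {2} (was {}); enqueue [3]
  #6 pop 5: in={0,1} → {0,1,2} (was {}); enqueue [1]
  #7 pop 6: in={} → {0,1,2,3} (was {0,1}); enqueue [5]
  #8 pop 7: in={0,1,2,3} → {0,1,2,3} (was {}); enqueue [2,4,6]
  #9 pop 0: in={0,1,2,3} → {0,1,2,3} (no change)
  #10 pop 3: in={0,1,2,3} → {0,1,2,3} (no change)
  #11 pop 1: in={0,1,2} → {0,1,2,3} (no change)
  #12 pop 5: in={0,1,2,3} → {0,1,2,3} (was {0,1,2}); enqueue [1,7]
  #13 pop 2: in={0,1,2,3} → {1} (no change)
  #14 pop 4: in={0,1,2,3} → {2} (no change)
  #15 pop 6: in={0,1,2,3} → {0,1,2,3} (no change)
  #16 pop 1: in={0,1,2,3} → {0,1,2,3} (no change)
  #17 pop 7: in={0,1,2,3} → {0,1,2,3} (no change)

Fixpoint:
  val[0] = {0,1,2,3}
  val[1] = {0,1,2,3}
  val[2] = {1}
  val[3] = {0,1,2,3}
  val[4] = {2}
  val[5] = {0,1,2,3}
  val[6] = {0,1,2,3}
  val[7] = {0,1,2,3}

{0,1,2,3}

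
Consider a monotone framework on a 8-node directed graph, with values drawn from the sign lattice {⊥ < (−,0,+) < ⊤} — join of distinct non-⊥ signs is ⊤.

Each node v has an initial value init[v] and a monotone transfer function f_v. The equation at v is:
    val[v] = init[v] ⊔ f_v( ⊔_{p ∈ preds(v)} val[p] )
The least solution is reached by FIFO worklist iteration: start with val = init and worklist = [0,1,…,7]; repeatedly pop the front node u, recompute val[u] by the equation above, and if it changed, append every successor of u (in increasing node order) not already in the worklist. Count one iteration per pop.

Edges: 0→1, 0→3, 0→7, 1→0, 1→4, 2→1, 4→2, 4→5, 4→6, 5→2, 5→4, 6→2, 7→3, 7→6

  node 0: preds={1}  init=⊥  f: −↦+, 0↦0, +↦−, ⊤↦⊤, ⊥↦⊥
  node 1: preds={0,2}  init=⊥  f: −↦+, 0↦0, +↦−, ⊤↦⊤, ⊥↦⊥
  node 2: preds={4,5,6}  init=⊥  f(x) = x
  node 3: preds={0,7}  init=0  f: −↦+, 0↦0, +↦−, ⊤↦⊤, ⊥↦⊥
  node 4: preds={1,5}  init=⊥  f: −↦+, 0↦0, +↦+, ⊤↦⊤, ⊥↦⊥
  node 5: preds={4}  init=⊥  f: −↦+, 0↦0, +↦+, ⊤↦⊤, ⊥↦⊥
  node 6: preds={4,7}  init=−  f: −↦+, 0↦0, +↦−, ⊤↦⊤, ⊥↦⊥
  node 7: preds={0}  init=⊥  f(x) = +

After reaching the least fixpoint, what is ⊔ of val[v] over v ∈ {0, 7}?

Trace (31 dequeues):
  [1] u=0 | in ⊥ | out ⊥ | ==
  [2] u=1 | in ⊥ | out ⊥ | ==
  [3] u=2 | in − | out − | prev ⊥ | push {1}
  [4] u=3 | in ⊥ | out 0 | ==
  [5] u=4 | in ⊥ | out ⊥ | ==
  [6] u=5 | in ⊥ | out ⊥ | ==
  [7] u=6 | in ⊥ | out − | ==
  [8] u=7 | in ⊥ | out + | prev ⊥ | push {3,6}
  [9] u=1 | in − | out + | prev ⊥ | push {0,4}
  [10] u=3 | in + | out ⊤ | prev 0 | push {}
  [11] u=6 | in + | out − | ==
  [12] u=0 | in + | out − | prev ⊥ | push {1,3,7}
  [13] u=4 | in + | out + | prev ⊥ | push {2,5,6}
  [14] u=1 | in − | out + | ==
  [15] u=3 | in ⊤ | out ⊤ | ==
  [16] u=7 | in − | out + | ==
  [17] u=2 | in ⊤ | out ⊤ | prev − | push {1}
  [18] u=5 | in + | out + | prev ⊥ | push {2,4}
  [19] u=6 | in + | out − | ==
  [20] u=1 | in ⊤ | out ⊤ | prev + | push {0}
  [21] u=2 | in ⊤ | out ⊤ | ==
  [22] u=4 | in ⊤ | out ⊤ | prev + | push {2,5,6}
  [23] u=0 | in ⊤ | out ⊤ | prev − | push {1,3,7}
  [24] u=2 | in ⊤ | out ⊤ | ==
  [25] u=5 | in ⊤ | out ⊤ | prev + | push {2,4}
  [26] u=6 | in ⊤ | out ⊤ | prev − | push {}
  [27] u=1 | in ⊤ | out ⊤ | ==
  [28] u=3 | in ⊤ | out ⊤ | ==
  [29] u=7 | in ⊤ | out + | ==
  [30] u=2 | in ⊤ | out ⊤ | ==
  [31] u=4 | in ⊤ | out ⊤ | ==

Converged values:
  [0] ⊤
  [1] ⊤
  [2] ⊤
  [3] ⊤
  [4] ⊤
  [5] ⊤
  [6] ⊤
  [7] +

⊤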